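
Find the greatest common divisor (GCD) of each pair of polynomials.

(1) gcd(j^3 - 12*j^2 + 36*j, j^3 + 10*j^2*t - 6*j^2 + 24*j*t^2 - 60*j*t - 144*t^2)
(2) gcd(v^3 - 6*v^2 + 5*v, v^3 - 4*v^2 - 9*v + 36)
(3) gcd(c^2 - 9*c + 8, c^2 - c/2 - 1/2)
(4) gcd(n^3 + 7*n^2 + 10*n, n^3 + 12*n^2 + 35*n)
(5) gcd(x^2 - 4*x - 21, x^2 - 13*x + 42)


(1) = j - 6
(2) = gcd(v*(v - 5)*(v - 1), (v - 4)*(v - 3)*(v + 3)) = 1
(3) = c - 1
(4) = gcd(n*(n + 2)*(n + 5), n*(n + 5)*(n + 7)) = n^2 + 5*n
(5) = gcd((x - 7)*(x + 3), (x - 7)*(x - 6)) = x - 7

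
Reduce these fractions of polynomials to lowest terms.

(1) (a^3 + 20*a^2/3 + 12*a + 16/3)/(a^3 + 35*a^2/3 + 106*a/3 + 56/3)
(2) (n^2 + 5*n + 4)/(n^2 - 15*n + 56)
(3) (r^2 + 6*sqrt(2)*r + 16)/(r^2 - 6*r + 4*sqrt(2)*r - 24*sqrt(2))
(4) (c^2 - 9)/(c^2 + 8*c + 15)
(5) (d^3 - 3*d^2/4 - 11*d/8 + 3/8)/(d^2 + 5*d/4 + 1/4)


(1) = (a + 2)/(a + 7)
(2) = (n^2 + 5*n + 4)/(n^2 - 15*n + 56)
(3) = (r + 2*sqrt(2))/(r - 6)
(4) = (c - 3)/(c + 5)
(5) = (8*d^2 - 14*d + 3)/(8*d + 2)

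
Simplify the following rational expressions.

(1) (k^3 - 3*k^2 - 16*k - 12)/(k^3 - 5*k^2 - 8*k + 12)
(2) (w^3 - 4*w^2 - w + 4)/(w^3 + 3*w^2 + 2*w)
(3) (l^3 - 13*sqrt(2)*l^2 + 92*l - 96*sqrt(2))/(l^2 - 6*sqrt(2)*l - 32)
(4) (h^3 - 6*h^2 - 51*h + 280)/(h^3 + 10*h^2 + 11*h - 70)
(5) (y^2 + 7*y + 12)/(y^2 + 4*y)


(1) = (k + 1)/(k - 1)
(2) = (w^2 - 5*w + 4)/(w^2 + 2*w)
(3) = (l^2 - 5*sqrt(2)*l + 12)/(l + 2*sqrt(2))
(4) = (h^2 - 13*h + 40)/(h^2 + 3*h - 10)
(5) = (y + 3)/y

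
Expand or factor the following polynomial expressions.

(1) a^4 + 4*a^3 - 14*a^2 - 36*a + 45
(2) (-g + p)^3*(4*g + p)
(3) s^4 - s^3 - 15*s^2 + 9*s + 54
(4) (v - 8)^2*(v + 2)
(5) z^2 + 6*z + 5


(1) = (a - 3)*(a - 1)*(a + 3)*(a + 5)
(2) = -4*g^4 + 11*g^3*p - 9*g^2*p^2 + g*p^3 + p^4
(3) = (s - 3)^2*(s + 2)*(s + 3)
(4) = v^3 - 14*v^2 + 32*v + 128
(5) = (z + 1)*(z + 5)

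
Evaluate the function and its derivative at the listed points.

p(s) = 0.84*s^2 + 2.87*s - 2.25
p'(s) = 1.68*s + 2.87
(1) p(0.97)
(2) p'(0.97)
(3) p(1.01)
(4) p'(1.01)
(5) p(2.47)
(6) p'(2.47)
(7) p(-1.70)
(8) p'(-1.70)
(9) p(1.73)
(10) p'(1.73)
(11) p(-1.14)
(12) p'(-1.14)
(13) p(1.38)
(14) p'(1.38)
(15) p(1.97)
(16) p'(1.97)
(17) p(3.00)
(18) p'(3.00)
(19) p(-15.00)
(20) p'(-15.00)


(1) = 1.32
(2) = 4.50
(3) = 1.51
(4) = 4.57
(5) = 9.96
(6) = 7.02
(7) = -4.70
(8) = 0.01
(9) = 5.23
(10) = 5.78
(11) = -4.43
(12) = 0.95
(13) = 3.31
(14) = 5.19
(15) = 6.66
(16) = 6.18
(17) = 13.92
(18) = 7.91
(19) = 143.70
(20) = -22.33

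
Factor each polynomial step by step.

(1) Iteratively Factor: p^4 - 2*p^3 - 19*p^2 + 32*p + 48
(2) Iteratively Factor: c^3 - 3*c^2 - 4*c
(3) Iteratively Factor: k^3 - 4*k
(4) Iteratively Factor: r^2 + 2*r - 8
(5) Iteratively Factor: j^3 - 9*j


(1) = (p + 4)*(p^3 - 6*p^2 + 5*p + 12) = (p - 4)*(p + 4)*(p^2 - 2*p - 3) = (p - 4)*(p - 3)*(p + 4)*(p + 1)
(2) = (c - 4)*(c^2 + c) = (c - 4)*(c + 1)*(c)
(3) = (k)*(k^2 - 4) = k*(k - 2)*(k + 2)
(4) = (r - 2)*(r + 4)
(5) = (j - 3)*(j^2 + 3*j) = (j - 3)*(j + 3)*(j)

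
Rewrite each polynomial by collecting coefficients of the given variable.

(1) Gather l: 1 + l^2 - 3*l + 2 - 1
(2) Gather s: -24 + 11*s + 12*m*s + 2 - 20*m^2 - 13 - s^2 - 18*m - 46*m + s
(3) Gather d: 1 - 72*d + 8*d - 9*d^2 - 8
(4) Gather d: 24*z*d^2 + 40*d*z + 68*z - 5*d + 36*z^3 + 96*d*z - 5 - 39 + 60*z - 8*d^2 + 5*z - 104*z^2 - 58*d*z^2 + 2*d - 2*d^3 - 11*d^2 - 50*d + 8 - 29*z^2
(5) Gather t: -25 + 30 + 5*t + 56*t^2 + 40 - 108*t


(1) = l^2 - 3*l + 2
(2) = -20*m^2 - 64*m - s^2 + s*(12*m + 12) - 35
(3) = -9*d^2 - 64*d - 7
(4) = -2*d^3 + d^2*(24*z - 19) + d*(-58*z^2 + 136*z - 53) + 36*z^3 - 133*z^2 + 133*z - 36
(5) = 56*t^2 - 103*t + 45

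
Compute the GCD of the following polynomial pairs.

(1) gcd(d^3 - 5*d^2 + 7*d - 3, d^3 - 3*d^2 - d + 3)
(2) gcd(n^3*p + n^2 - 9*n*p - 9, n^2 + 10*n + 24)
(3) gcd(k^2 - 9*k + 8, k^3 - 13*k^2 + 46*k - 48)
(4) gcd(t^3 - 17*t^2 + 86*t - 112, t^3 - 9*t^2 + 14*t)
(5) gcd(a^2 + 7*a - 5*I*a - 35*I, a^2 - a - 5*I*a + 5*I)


(1) = d^2 - 4*d + 3
(2) = gcd((n - 3)*(n + 3)*(n*p + 1), (n + 4)*(n + 6)) = 1
(3) = k - 8
(4) = gcd((t - 8)*(t - 7)*(t - 2), t*(t - 7)*(t - 2)) = t^2 - 9*t + 14
(5) = gcd((a + 7)*(a - 5*I), (a - 1)*(a - 5*I)) = a - 5*I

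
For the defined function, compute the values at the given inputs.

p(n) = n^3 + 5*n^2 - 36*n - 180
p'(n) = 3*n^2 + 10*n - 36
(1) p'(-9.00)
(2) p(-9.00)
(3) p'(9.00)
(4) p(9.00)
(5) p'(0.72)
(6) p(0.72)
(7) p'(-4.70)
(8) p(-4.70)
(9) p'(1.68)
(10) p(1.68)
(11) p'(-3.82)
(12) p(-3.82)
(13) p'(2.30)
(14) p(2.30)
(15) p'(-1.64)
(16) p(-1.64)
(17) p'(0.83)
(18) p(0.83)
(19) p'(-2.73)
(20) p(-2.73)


(1) = 117.00
(2) = -180.00
(3) = 297.00
(4) = 630.00
(5) = -27.24
(6) = -202.95
(7) = -16.73
(8) = -4.17
(9) = -10.73
(10) = -221.63
(11) = -30.42
(12) = -25.26
(13) = 2.87
(14) = -224.18
(15) = -44.33
(16) = -111.92
(17) = -25.63
(18) = -205.86
(19) = -40.94
(20) = -64.80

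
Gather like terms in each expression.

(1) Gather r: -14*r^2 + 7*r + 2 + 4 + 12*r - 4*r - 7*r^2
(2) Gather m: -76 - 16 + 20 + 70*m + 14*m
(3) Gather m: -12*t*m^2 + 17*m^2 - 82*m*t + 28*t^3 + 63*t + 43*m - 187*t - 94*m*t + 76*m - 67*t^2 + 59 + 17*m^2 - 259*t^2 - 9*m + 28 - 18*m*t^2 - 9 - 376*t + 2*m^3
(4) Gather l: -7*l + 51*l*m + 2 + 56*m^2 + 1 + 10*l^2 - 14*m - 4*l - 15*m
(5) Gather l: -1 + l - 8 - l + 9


(1) = -21*r^2 + 15*r + 6
(2) = 84*m - 72
(3) = 2*m^3 + m^2*(34 - 12*t) + m*(-18*t^2 - 176*t + 110) + 28*t^3 - 326*t^2 - 500*t + 78
(4) = 10*l^2 + l*(51*m - 11) + 56*m^2 - 29*m + 3
(5) = 0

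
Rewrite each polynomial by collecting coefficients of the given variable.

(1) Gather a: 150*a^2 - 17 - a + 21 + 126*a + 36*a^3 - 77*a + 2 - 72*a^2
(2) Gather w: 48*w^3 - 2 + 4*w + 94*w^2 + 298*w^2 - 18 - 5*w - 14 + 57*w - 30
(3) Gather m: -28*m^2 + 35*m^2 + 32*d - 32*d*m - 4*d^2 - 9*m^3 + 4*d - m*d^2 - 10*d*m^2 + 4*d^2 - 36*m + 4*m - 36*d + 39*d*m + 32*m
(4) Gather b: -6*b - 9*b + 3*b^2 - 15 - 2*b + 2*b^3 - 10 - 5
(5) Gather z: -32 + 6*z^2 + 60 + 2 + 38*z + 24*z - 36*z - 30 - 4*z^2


(1) = 36*a^3 + 78*a^2 + 48*a + 6
(2) = 48*w^3 + 392*w^2 + 56*w - 64
(3) = -9*m^3 + m^2*(7 - 10*d) + m*(-d^2 + 7*d)
(4) = 2*b^3 + 3*b^2 - 17*b - 30
(5) = 2*z^2 + 26*z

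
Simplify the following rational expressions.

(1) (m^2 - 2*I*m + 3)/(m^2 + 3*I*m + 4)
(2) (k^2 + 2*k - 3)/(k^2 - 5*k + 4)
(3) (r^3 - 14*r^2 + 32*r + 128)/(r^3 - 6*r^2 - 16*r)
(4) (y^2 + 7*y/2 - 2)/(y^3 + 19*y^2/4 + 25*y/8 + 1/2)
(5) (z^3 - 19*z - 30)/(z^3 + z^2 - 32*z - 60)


(1) = (m^2 - 2*I*m + 3)/(m^2 + 3*I*m + 4)
(2) = (k + 3)/(k - 4)
(3) = (r - 8)/r
(4) = (8*y - 4)/(8*y^2 + 6*y + 1)
(5) = (z^2 - 2*z - 15)/(z^2 - z - 30)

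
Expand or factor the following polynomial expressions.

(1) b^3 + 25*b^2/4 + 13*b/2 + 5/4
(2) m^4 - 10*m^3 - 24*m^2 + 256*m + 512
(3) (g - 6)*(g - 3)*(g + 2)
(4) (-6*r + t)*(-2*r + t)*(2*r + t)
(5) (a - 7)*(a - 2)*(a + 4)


(1) = (b + 1/4)*(b + 1)*(b + 5)
(2) = (m - 8)^2*(m + 2)*(m + 4)
(3) = g^3 - 7*g^2 + 36
(4) = 24*r^3 - 4*r^2*t - 6*r*t^2 + t^3
(5) = a^3 - 5*a^2 - 22*a + 56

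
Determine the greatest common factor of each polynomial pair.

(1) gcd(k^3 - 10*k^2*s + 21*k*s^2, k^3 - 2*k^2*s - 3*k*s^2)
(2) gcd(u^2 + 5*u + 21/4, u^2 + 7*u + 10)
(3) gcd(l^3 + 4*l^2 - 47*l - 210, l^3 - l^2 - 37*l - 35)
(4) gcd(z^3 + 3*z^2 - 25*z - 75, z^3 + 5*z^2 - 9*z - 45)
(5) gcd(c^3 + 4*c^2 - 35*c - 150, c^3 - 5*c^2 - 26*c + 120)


(1) = gcd(k*(k - 7*s)*(k - 3*s), k*(k - 3*s)*(k + s)) = -k^2 + 3*k*s
(2) = 1
(3) = l^2 - 2*l - 35
(4) = gcd((z - 5)*(z + 3)*(z + 5), (z - 3)*(z + 3)*(z + 5)) = z^2 + 8*z + 15
(5) = gcd((c - 6)*(c + 5)^2, (c - 6)*(c - 4)*(c + 5)) = c^2 - c - 30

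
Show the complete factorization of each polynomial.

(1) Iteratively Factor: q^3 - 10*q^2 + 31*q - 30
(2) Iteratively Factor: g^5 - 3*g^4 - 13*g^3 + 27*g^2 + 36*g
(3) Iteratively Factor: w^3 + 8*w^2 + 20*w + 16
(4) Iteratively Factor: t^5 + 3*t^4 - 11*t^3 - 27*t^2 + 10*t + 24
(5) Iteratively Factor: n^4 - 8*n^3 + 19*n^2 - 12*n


(1) = (q - 2)*(q^2 - 8*q + 15) = (q - 3)*(q - 2)*(q - 5)
(2) = (g + 1)*(g^4 - 4*g^3 - 9*g^2 + 36*g) = (g + 1)*(g + 3)*(g^3 - 7*g^2 + 12*g) = g*(g + 1)*(g + 3)*(g^2 - 7*g + 12) = g*(g - 4)*(g + 1)*(g + 3)*(g - 3)
(3) = (w + 2)*(w^2 + 6*w + 8) = (w + 2)*(w + 4)*(w + 2)
(4) = (t - 1)*(t^4 + 4*t^3 - 7*t^2 - 34*t - 24) = (t - 1)*(t + 2)*(t^3 + 2*t^2 - 11*t - 12) = (t - 1)*(t + 2)*(t + 4)*(t^2 - 2*t - 3) = (t - 1)*(t + 1)*(t + 2)*(t + 4)*(t - 3)
(5) = (n - 1)*(n^3 - 7*n^2 + 12*n) = n*(n - 1)*(n^2 - 7*n + 12) = n*(n - 4)*(n - 1)*(n - 3)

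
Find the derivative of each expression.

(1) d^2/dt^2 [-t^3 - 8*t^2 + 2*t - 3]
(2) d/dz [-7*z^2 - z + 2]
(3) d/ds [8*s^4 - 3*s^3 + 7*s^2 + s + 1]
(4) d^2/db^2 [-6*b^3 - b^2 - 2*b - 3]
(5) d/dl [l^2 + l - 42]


(1) = -6*t - 16
(2) = -14*z - 1
(3) = 32*s^3 - 9*s^2 + 14*s + 1
(4) = -36*b - 2
(5) = 2*l + 1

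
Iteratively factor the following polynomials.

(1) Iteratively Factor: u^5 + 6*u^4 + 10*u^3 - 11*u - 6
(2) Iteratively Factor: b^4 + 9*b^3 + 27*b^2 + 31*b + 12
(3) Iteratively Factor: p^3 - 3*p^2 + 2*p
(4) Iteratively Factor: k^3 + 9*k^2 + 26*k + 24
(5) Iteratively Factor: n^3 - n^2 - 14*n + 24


(1) = (u + 1)*(u^4 + 5*u^3 + 5*u^2 - 5*u - 6) = (u - 1)*(u + 1)*(u^3 + 6*u^2 + 11*u + 6) = (u - 1)*(u + 1)*(u + 3)*(u^2 + 3*u + 2) = (u - 1)*(u + 1)*(u + 2)*(u + 3)*(u + 1)
(2) = (b + 4)*(b^3 + 5*b^2 + 7*b + 3) = (b + 3)*(b + 4)*(b^2 + 2*b + 1) = (b + 1)*(b + 3)*(b + 4)*(b + 1)
(3) = (p - 1)*(p^2 - 2*p) = p*(p - 1)*(p - 2)
(4) = (k + 2)*(k^2 + 7*k + 12) = (k + 2)*(k + 4)*(k + 3)
(5) = (n - 2)*(n^2 + n - 12) = (n - 3)*(n - 2)*(n + 4)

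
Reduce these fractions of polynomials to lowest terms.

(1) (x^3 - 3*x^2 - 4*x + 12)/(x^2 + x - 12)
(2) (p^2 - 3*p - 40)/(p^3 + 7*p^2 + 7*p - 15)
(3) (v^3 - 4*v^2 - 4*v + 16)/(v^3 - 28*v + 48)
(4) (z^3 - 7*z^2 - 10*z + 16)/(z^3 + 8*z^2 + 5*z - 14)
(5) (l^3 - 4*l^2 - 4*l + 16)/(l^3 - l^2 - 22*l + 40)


(1) = (x^2 - 4)/(x + 4)
(2) = (p - 8)/(p^2 + 2*p - 3)
(3) = (v + 2)/(v + 6)
(4) = (z - 8)/(z + 7)
(5) = (l + 2)/(l + 5)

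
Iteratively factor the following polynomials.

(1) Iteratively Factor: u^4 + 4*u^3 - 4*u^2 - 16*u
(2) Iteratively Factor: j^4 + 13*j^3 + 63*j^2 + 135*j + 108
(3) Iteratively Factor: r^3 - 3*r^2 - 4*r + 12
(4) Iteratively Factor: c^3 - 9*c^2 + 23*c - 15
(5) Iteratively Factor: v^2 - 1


(1) = (u - 2)*(u^3 + 6*u^2 + 8*u) = (u - 2)*(u + 2)*(u^2 + 4*u) = u*(u - 2)*(u + 2)*(u + 4)
(2) = (j + 3)*(j^3 + 10*j^2 + 33*j + 36) = (j + 3)^2*(j^2 + 7*j + 12) = (j + 3)^2*(j + 4)*(j + 3)
(3) = (r + 2)*(r^2 - 5*r + 6) = (r - 2)*(r + 2)*(r - 3)
(4) = (c - 1)*(c^2 - 8*c + 15) = (c - 5)*(c - 1)*(c - 3)
(5) = (v - 1)*(v + 1)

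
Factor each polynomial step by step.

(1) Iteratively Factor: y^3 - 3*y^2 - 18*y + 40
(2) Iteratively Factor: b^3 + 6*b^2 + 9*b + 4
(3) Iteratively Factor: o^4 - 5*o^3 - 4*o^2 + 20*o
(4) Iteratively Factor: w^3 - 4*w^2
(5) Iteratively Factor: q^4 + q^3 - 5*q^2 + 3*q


(1) = (y - 2)*(y^2 - y - 20) = (y - 2)*(y + 4)*(y - 5)
(2) = (b + 1)*(b^2 + 5*b + 4) = (b + 1)*(b + 4)*(b + 1)
(3) = (o - 2)*(o^3 - 3*o^2 - 10*o) = (o - 2)*(o + 2)*(o^2 - 5*o) = o*(o - 2)*(o + 2)*(o - 5)
(4) = (w - 4)*(w^2) = w*(w - 4)*(w)
(5) = (q)*(q^3 + q^2 - 5*q + 3) = q*(q - 1)*(q^2 + 2*q - 3) = q*(q - 1)^2*(q + 3)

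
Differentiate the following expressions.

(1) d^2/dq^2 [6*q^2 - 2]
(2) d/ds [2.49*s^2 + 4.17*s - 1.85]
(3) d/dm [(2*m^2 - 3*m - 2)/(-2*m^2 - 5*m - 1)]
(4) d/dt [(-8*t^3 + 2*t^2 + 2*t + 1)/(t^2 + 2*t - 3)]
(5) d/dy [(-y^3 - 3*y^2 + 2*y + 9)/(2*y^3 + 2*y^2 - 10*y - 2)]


(1) = 12
(2) = 4.98*s + 4.17
(3) = (-16*m^2 - 12*m - 7)/(4*m^4 + 20*m^3 + 29*m^2 + 10*m + 1)
(4) = 2*(-4*t^4 - 16*t^3 + 37*t^2 - 7*t - 4)/(t^4 + 4*t^3 - 2*t^2 - 12*t + 9)
(5) = (2*y^4 + 6*y^3 - 11*y^2 - 12*y + 43)/(2*(y^6 + 2*y^5 - 9*y^4 - 12*y^3 + 23*y^2 + 10*y + 1))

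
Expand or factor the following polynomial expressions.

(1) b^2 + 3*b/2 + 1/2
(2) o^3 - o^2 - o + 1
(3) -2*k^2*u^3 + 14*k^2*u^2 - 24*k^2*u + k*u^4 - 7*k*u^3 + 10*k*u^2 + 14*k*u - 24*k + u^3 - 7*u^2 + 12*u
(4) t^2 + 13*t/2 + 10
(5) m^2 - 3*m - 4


(1) = (b + 1/2)*(b + 1)
(2) = (o - 1)^2*(o + 1)
(3) = (-2*k + u)*(u - 4)*(u - 3)*(k*u + 1)
(4) = (t + 5/2)*(t + 4)
(5) = (m - 4)*(m + 1)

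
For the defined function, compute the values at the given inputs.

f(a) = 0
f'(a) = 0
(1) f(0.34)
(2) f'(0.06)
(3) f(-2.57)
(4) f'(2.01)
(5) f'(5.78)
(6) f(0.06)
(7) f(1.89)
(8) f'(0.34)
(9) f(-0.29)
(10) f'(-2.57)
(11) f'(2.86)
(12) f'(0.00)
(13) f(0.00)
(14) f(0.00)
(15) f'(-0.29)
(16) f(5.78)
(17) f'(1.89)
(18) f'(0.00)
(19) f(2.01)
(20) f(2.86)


(1) = 0.00
(2) = 0.00
(3) = 0.00
(4) = 0.00
(5) = 0.00
(6) = 0.00
(7) = 0.00
(8) = 0.00
(9) = 0.00
(10) = 0.00
(11) = 0.00
(12) = 0.00
(13) = 0.00
(14) = 0.00
(15) = 0.00
(16) = 0.00
(17) = 0.00
(18) = 0.00
(19) = 0.00
(20) = 0.00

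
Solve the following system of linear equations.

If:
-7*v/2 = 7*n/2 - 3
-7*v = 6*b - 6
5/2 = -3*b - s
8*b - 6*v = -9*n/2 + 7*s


Then:
b = -173/532
n = -519/1862
s = -811/532
v = 2115/1862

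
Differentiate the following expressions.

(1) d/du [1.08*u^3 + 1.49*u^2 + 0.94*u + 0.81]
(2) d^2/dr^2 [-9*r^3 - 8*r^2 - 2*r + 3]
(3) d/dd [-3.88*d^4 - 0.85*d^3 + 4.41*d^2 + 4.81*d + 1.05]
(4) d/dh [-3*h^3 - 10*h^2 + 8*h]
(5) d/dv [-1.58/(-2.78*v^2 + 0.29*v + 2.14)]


(1) = 3.24*u^2 + 2.98*u + 0.94
(2) = -54*r - 16
(3) = -15.52*d^3 - 2.55*d^2 + 8.82*d + 4.81
(4) = -9*h^2 - 20*h + 8
(5) = (0.4582 - 8.7848*v)/(-2.78*v^2 + 0.29*v + 2.14)^2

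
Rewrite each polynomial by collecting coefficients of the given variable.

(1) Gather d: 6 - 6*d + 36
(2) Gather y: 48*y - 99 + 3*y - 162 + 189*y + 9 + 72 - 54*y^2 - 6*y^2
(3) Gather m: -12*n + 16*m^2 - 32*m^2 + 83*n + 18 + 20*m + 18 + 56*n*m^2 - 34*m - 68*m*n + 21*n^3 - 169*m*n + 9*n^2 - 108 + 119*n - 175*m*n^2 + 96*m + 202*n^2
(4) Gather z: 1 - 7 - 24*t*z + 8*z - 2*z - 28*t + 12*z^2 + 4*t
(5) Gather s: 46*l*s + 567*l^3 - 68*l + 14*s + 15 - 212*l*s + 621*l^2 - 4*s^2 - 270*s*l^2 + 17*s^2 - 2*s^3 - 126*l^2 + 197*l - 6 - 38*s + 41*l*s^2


(1) = 42 - 6*d
(2) = -60*y^2 + 240*y - 180
(3) = m^2*(56*n - 16) + m*(-175*n^2 - 237*n + 82) + 21*n^3 + 211*n^2 + 190*n - 72
(4) = -24*t + 12*z^2 + z*(6 - 24*t) - 6
(5) = 567*l^3 + 495*l^2 + 129*l - 2*s^3 + s^2*(41*l + 13) + s*(-270*l^2 - 166*l - 24) + 9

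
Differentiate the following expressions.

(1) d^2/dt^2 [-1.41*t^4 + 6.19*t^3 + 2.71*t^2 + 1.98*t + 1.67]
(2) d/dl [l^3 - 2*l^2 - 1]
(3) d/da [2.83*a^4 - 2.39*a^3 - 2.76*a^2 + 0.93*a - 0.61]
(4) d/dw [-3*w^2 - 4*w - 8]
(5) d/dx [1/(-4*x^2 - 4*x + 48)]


(1) = -16.92*t^2 + 37.14*t + 5.42
(2) = l*(3*l - 4)
(3) = 11.32*a^3 - 7.17*a^2 - 5.52*a + 0.93
(4) = -6*w - 4
(5) = (2*x + 1)/(4*(x^2 + x - 12)^2)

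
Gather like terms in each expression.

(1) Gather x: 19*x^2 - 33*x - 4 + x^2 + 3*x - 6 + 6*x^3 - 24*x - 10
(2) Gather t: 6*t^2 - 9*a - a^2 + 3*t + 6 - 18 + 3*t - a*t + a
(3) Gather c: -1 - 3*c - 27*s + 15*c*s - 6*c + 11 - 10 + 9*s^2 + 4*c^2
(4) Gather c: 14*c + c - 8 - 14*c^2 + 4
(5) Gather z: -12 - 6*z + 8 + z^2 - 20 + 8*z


(1) = 6*x^3 + 20*x^2 - 54*x - 20
(2) = -a^2 - 8*a + 6*t^2 + t*(6 - a) - 12
(3) = 4*c^2 + c*(15*s - 9) + 9*s^2 - 27*s
(4) = -14*c^2 + 15*c - 4
(5) = z^2 + 2*z - 24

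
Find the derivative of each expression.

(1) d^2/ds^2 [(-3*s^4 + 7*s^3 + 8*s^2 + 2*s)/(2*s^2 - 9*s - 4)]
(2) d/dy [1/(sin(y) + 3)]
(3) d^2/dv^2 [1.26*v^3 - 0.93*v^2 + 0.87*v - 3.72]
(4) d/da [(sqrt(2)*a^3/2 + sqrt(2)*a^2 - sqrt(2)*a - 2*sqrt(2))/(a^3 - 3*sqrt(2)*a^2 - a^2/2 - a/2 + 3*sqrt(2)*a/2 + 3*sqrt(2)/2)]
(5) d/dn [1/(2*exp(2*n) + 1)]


(1) = 2*(-12*s^6 + 162*s^5 - 657*s^4 - 89*s^3 + 660*s^2 + 384*s + 56)/(8*s^6 - 108*s^5 + 438*s^4 - 297*s^3 - 876*s^2 - 432*s - 64)
(2) = -cos(y)/(sin(y) + 3)^2
(3) = 7.56*v - 1.86
(4) = sqrt(2)*((3*a^2 + 4*a - 2)*(2*a^3 - 6*sqrt(2)*a^2 - a^2 - a + 3*sqrt(2)*a + 3*sqrt(2)) + (a^3 + 2*a^2 - 2*a - 4)*(-6*a^2 + 2*a + 12*sqrt(2)*a - 3*sqrt(2) + 1))/(2*a^3 - 6*sqrt(2)*a^2 - a^2 - a + 3*sqrt(2)*a + 3*sqrt(2))^2
(5) = -4*exp(2*n)/(2*exp(2*n) + 1)^2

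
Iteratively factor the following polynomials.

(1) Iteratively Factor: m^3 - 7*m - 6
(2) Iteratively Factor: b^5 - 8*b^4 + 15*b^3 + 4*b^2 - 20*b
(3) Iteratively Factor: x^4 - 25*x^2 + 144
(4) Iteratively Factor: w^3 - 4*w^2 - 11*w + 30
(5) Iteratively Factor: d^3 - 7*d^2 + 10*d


(1) = (m + 2)*(m^2 - 2*m - 3) = (m + 1)*(m + 2)*(m - 3)
(2) = (b - 2)*(b^4 - 6*b^3 + 3*b^2 + 10*b) = (b - 2)^2*(b^3 - 4*b^2 - 5*b) = (b - 2)^2*(b + 1)*(b^2 - 5*b) = (b - 5)*(b - 2)^2*(b + 1)*(b)
(3) = (x - 4)*(x^3 + 4*x^2 - 9*x - 36) = (x - 4)*(x + 4)*(x^2 - 9) = (x - 4)*(x + 3)*(x + 4)*(x - 3)
(4) = (w + 3)*(w^2 - 7*w + 10) = (w - 5)*(w + 3)*(w - 2)
(5) = (d - 2)*(d^2 - 5*d) = d*(d - 2)*(d - 5)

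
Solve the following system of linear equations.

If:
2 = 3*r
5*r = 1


Then:
No Solution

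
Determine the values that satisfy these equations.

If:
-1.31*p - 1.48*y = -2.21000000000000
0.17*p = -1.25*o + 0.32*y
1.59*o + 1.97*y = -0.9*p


Then:
o = -0.52
p = 2.50
y = -0.72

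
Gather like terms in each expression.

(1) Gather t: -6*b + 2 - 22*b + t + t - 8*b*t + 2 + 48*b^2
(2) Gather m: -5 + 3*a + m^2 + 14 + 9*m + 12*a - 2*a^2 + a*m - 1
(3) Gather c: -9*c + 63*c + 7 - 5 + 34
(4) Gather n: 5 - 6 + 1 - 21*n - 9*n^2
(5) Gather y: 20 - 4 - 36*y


(1) = 48*b^2 - 28*b + t*(2 - 8*b) + 4
(2) = -2*a^2 + 15*a + m^2 + m*(a + 9) + 8
(3) = 54*c + 36
(4) = -9*n^2 - 21*n
(5) = 16 - 36*y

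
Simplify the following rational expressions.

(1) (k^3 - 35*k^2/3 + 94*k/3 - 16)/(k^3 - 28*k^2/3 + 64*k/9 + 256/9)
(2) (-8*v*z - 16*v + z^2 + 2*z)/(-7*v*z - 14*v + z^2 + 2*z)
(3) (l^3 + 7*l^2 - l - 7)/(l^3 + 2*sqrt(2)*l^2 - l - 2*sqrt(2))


(1) = (9*k^2 - 33*k + 18)/(9*k^2 - 12*k - 32)
(2) = (-8*v + z)/(-7*v + z)
(3) = (l + 7)/(l + 2*sqrt(2))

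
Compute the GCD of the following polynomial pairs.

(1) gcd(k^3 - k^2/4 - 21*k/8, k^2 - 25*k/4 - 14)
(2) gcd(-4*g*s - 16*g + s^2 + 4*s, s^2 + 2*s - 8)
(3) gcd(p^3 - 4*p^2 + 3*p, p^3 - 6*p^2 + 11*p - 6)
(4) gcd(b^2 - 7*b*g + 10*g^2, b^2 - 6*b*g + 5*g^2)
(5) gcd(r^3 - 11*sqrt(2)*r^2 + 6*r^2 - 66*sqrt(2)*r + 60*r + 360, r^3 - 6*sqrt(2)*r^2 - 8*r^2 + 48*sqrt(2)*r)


(1) = 1
(2) = s + 4
(3) = gcd(p*(p - 3)*(p - 1), (p - 3)*(p - 2)*(p - 1)) = p^2 - 4*p + 3
(4) = gcd((b - 5*g)*(b - 2*g), (b - 5*g)*(b - g)) = b - 5*g
(5) = gcd((r + 6)*(r - 6*sqrt(2))*(r - 5*sqrt(2)), r*(r - 8)*(r - 6*sqrt(2))) = r - 6*sqrt(2)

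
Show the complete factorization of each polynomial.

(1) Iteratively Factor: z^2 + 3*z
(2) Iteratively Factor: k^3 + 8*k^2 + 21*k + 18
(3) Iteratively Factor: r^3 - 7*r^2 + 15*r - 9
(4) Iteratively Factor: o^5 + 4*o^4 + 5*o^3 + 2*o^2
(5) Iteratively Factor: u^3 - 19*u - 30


(1) = (z)*(z + 3)
(2) = (k + 3)*(k^2 + 5*k + 6) = (k + 2)*(k + 3)*(k + 3)
(3) = (r - 3)*(r^2 - 4*r + 3) = (r - 3)^2*(r - 1)
(4) = (o)*(o^4 + 4*o^3 + 5*o^2 + 2*o) = o*(o + 1)*(o^3 + 3*o^2 + 2*o) = o*(o + 1)^2*(o^2 + 2*o) = o*(o + 1)^2*(o + 2)*(o)
(5) = (u + 3)*(u^2 - 3*u - 10) = (u + 2)*(u + 3)*(u - 5)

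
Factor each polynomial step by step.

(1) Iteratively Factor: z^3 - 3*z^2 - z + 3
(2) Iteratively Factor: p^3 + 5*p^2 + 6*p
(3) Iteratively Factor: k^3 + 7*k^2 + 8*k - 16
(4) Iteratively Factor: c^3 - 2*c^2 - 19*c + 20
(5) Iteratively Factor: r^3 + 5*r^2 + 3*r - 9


(1) = (z - 1)*(z^2 - 2*z - 3) = (z - 3)*(z - 1)*(z + 1)
(2) = (p)*(p^2 + 5*p + 6) = p*(p + 3)*(p + 2)
(3) = (k - 1)*(k^2 + 8*k + 16) = (k - 1)*(k + 4)*(k + 4)
(4) = (c + 4)*(c^2 - 6*c + 5) = (c - 5)*(c + 4)*(c - 1)
(5) = (r + 3)*(r^2 + 2*r - 3) = (r - 1)*(r + 3)*(r + 3)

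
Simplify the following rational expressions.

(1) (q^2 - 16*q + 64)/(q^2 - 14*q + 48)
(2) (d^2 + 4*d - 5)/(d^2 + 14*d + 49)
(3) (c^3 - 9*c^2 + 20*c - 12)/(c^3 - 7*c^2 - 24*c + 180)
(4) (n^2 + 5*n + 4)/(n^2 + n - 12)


(1) = (q - 8)/(q - 6)
(2) = (d^2 + 4*d - 5)/(d^2 + 14*d + 49)
(3) = (c^2 - 3*c + 2)/(c^2 - c - 30)
(4) = (n + 1)/(n - 3)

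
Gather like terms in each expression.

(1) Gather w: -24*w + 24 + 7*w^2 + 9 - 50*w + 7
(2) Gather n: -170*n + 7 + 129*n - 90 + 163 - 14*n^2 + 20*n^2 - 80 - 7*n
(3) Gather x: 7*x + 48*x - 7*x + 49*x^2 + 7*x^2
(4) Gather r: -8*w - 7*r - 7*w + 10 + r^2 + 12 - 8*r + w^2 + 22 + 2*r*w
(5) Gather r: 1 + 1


(1) = 7*w^2 - 74*w + 40
(2) = 6*n^2 - 48*n
(3) = 56*x^2 + 48*x
(4) = r^2 + r*(2*w - 15) + w^2 - 15*w + 44
(5) = 2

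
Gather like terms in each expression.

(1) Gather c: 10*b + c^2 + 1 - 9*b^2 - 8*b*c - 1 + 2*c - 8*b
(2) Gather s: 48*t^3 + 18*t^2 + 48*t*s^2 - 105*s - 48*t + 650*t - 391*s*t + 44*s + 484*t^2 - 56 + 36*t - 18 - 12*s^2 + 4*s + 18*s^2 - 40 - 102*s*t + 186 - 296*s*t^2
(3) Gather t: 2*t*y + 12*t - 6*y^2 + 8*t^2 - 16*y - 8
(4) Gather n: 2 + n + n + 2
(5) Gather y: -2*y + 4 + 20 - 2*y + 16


(1) = -9*b^2 + 2*b + c^2 + c*(2 - 8*b)
(2) = s^2*(48*t + 6) + s*(-296*t^2 - 493*t - 57) + 48*t^3 + 502*t^2 + 638*t + 72
(3) = 8*t^2 + t*(2*y + 12) - 6*y^2 - 16*y - 8
(4) = 2*n + 4
(5) = 40 - 4*y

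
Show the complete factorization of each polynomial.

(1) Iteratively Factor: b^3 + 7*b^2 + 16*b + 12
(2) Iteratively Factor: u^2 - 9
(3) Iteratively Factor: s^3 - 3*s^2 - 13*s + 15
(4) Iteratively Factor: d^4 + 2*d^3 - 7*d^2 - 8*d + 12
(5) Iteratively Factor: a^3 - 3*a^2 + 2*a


(1) = (b + 3)*(b^2 + 4*b + 4) = (b + 2)*(b + 3)*(b + 2)
(2) = (u - 3)*(u + 3)
(3) = (s - 5)*(s^2 + 2*s - 3) = (s - 5)*(s + 3)*(s - 1)
(4) = (d - 1)*(d^3 + 3*d^2 - 4*d - 12) = (d - 2)*(d - 1)*(d^2 + 5*d + 6) = (d - 2)*(d - 1)*(d + 2)*(d + 3)
(5) = (a - 1)*(a^2 - 2*a) = (a - 2)*(a - 1)*(a)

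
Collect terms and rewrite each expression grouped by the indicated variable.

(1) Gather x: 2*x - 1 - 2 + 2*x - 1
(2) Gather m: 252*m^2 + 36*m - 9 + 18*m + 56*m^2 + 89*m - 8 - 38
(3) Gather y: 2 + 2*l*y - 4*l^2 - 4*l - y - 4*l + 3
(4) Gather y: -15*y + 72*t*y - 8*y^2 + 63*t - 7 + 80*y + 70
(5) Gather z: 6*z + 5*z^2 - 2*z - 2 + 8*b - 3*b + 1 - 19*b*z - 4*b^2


(1) = 4*x - 4
(2) = 308*m^2 + 143*m - 55
(3) = -4*l^2 - 8*l + y*(2*l - 1) + 5
(4) = 63*t - 8*y^2 + y*(72*t + 65) + 63
(5) = -4*b^2 + 5*b + 5*z^2 + z*(4 - 19*b) - 1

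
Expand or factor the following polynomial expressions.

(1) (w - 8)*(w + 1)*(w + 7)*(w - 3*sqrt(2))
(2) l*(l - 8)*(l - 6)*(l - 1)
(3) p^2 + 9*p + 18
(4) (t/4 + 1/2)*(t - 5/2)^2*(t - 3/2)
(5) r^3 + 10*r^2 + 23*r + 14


(1) = w^4 - 3*sqrt(2)*w^3 - 57*w^2 - 56*w + 171*sqrt(2)*w + 168*sqrt(2)
(2) = l^4 - 15*l^3 + 62*l^2 - 48*l
(3) = (p + 3)*(p + 6)
(4) = t^4/4 - 9*t^3/8 + 3*t^2/16 + 145*t/32 - 75/16
(5) = (r + 1)*(r + 2)*(r + 7)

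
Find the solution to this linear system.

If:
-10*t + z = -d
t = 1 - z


Then:
d = 10 - 11*z
t = 1 - z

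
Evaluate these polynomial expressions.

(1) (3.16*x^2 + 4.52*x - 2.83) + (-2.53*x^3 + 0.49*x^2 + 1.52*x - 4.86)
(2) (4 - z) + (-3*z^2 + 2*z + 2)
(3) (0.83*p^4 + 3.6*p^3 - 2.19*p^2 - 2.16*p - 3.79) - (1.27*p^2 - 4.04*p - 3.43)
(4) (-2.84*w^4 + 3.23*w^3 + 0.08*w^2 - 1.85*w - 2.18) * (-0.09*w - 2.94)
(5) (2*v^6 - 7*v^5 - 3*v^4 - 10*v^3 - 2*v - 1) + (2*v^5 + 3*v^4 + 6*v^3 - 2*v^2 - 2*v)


(1) = -2.53*x^3 + 3.65*x^2 + 6.04*x - 7.69
(2) = -3*z^2 + z + 6
(3) = 0.83*p^4 + 3.6*p^3 - 3.46*p^2 + 1.88*p - 0.36
(4) = 0.2556*w^5 + 8.0589*w^4 - 9.5034*w^3 - 0.0687*w^2 + 5.6352*w + 6.4092
(5) = 2*v^6 - 5*v^5 - 4*v^3 - 2*v^2 - 4*v - 1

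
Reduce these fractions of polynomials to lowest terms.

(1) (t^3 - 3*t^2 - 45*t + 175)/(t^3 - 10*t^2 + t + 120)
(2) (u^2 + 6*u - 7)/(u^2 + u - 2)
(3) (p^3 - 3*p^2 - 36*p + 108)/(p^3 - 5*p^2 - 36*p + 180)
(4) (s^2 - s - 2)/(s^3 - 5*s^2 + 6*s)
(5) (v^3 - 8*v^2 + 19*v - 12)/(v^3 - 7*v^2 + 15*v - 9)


(1) = (t^2 + 2*t - 35)/(t^2 - 5*t - 24)
(2) = (u + 7)/(u + 2)
(3) = (p - 3)/(p - 5)
(4) = (s + 1)/(s^2 - 3*s)
(5) = (v - 4)/(v - 3)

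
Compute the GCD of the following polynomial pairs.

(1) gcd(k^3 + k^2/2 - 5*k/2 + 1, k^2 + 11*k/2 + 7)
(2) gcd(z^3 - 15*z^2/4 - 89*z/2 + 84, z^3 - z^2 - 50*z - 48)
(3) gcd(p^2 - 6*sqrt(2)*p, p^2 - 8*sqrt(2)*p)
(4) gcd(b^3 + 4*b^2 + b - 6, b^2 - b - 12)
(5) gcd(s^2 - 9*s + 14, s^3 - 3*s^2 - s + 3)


(1) = k + 2
(2) = z^2 - 2*z - 48
(3) = gcd(p*(p - 6*sqrt(2)), p*(p - 8*sqrt(2))) = p
(4) = b + 3
(5) = gcd((s - 7)*(s - 2), (s - 3)*(s - 1)*(s + 1)) = 1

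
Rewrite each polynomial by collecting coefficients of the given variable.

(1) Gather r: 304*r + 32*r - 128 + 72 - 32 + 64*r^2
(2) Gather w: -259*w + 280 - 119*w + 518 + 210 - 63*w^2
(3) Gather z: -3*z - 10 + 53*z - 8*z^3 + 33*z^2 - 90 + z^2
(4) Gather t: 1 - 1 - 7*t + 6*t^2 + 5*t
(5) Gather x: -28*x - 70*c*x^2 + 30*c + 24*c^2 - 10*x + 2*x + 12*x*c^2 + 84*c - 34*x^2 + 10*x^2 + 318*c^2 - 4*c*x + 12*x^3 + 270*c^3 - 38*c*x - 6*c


(1) = 64*r^2 + 336*r - 88
(2) = -63*w^2 - 378*w + 1008
(3) = -8*z^3 + 34*z^2 + 50*z - 100
(4) = 6*t^2 - 2*t
(5) = 270*c^3 + 342*c^2 + 108*c + 12*x^3 + x^2*(-70*c - 24) + x*(12*c^2 - 42*c - 36)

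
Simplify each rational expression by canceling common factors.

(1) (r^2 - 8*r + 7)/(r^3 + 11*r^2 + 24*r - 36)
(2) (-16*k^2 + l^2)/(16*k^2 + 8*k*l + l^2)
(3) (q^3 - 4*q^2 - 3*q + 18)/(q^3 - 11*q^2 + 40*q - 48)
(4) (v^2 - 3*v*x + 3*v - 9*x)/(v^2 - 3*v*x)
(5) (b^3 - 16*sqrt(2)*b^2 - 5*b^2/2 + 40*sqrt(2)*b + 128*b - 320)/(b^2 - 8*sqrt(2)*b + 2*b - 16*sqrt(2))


(1) = (r - 7)/(r^2 + 12*r + 36)
(2) = (-4*k + l)/(4*k + l)
(3) = (q^2 - q - 6)/(q^2 - 8*q + 16)
(4) = (v + 3)/v
(5) = (2*b^2 + b*(-16*sqrt(2) - 5) + 40*sqrt(2))/(2*b + 4)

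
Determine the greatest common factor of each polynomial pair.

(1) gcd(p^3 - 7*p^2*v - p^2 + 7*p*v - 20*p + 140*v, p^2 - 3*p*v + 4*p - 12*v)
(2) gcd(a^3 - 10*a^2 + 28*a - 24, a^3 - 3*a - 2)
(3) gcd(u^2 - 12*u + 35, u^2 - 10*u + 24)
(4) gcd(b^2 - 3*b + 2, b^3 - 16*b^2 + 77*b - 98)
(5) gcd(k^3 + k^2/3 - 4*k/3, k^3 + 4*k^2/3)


(1) = gcd((p - 5)*(p + 4)*(p - 7*v), (p + 4)*(p - 3*v)) = p + 4
(2) = a - 2
(3) = 1
(4) = gcd((b - 2)*(b - 1), (b - 7)^2*(b - 2)) = b - 2
(5) = k^2 + 4*k/3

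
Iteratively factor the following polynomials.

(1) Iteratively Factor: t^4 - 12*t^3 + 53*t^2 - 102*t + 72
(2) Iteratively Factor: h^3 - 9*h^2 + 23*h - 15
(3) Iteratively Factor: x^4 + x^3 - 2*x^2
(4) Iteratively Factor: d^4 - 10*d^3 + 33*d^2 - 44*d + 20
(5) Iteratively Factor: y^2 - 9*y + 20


(1) = (t - 2)*(t^3 - 10*t^2 + 33*t - 36) = (t - 4)*(t - 2)*(t^2 - 6*t + 9) = (t - 4)*(t - 3)*(t - 2)*(t - 3)
(2) = (h - 3)*(h^2 - 6*h + 5) = (h - 3)*(h - 1)*(h - 5)
(3) = (x)*(x^3 + x^2 - 2*x) = x*(x + 2)*(x^2 - x) = x*(x - 1)*(x + 2)*(x)
(4) = (d - 2)*(d^3 - 8*d^2 + 17*d - 10) = (d - 2)^2*(d^2 - 6*d + 5) = (d - 2)^2*(d - 1)*(d - 5)
(5) = (y - 5)*(y - 4)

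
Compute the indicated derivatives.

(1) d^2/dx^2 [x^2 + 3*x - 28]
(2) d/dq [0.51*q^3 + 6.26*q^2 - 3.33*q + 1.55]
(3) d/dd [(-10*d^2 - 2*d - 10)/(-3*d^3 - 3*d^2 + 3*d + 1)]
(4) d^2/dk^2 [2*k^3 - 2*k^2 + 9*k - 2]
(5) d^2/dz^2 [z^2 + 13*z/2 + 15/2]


(1) = 2
(2) = 1.53*q^2 + 12.52*q - 3.33
(3) = 2*(-15*d^4 - 6*d^3 - 63*d^2 - 40*d + 14)/(9*d^6 + 18*d^5 - 9*d^4 - 24*d^3 + 3*d^2 + 6*d + 1)
(4) = 12*k - 4
(5) = 2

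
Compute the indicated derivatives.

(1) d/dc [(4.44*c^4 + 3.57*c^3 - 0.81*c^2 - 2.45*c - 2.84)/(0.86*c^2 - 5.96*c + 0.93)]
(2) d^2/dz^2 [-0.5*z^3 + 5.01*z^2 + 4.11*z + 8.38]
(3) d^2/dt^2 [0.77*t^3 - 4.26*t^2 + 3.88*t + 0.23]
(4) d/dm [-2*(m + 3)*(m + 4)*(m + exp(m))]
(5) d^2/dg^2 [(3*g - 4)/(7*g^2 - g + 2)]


(1) = (7.6368*c^5 - 76.317*c^4 - 26.0376*c^3 + 16.8949*c^2 + 3.3782*c - 19.2049)/(0.7396*c^4 - 10.2512*c^3 + 37.1212*c^2 - 11.0856*c + 0.8649)
(2) = 10.02 - 3.0*z
(3) = 4.62*t - 8.52
(4) = -2*(m + 3)*(m + 4)*(exp(m) + 1) - 2*(m + 3)*(m + exp(m)) - 2*(m + 4)*(m + exp(m))
(5) = 2*((31 - 63*g)*(7*g^2 - g + 2) + (3*g - 4)*(14*g - 1)^2)/(7*g^2 - g + 2)^3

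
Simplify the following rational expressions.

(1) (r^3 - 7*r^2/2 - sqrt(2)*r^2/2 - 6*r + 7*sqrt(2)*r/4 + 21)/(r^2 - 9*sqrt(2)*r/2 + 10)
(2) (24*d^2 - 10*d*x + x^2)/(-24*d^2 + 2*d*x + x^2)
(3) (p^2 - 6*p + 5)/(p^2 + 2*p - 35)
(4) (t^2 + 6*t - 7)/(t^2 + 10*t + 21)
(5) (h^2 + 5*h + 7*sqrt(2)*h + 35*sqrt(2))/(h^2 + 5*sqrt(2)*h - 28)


(1) = (8*r^2 + r*(-28 + 12*sqrt(2)) - 42*sqrt(2))/(8*r - 20*sqrt(2))
(2) = (-6*d + x)/(6*d + x)
(3) = (p - 1)/(p + 7)
(4) = (t - 1)/(t + 3)
(5) = (h + 5)/(h - 2*sqrt(2))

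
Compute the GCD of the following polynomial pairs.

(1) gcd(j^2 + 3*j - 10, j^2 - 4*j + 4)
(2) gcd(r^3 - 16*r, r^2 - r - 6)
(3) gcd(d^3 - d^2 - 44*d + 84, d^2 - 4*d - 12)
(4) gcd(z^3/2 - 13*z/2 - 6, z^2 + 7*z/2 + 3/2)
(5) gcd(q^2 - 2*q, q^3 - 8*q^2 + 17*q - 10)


(1) = j - 2
(2) = 1
(3) = gcd((d - 6)*(d - 2)*(d + 7), (d - 6)*(d + 2)) = d - 6
(4) = gcd((z/2 + 1/2)*(z - 4)*(z + 3), (z + 1/2)*(z + 3)) = z + 3
(5) = gcd(q*(q - 2), (q - 5)*(q - 2)*(q - 1)) = q - 2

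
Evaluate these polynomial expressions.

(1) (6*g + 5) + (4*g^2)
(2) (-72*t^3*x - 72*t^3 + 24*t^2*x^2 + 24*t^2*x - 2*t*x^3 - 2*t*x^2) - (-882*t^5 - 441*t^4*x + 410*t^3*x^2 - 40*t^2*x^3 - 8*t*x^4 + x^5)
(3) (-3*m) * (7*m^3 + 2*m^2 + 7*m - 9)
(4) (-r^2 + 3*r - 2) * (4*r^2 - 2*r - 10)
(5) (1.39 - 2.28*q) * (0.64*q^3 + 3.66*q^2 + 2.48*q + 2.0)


(1) = 4*g^2 + 6*g + 5
(2) = 882*t^5 + 441*t^4*x - 410*t^3*x^2 - 72*t^3*x - 72*t^3 + 40*t^2*x^3 + 24*t^2*x^2 + 24*t^2*x + 8*t*x^4 - 2*t*x^3 - 2*t*x^2 - x^5
(3) = -21*m^4 - 6*m^3 - 21*m^2 + 27*m
(4) = -4*r^4 + 14*r^3 - 4*r^2 - 26*r + 20
(5) = -1.4592*q^4 - 7.4552*q^3 - 0.567*q^2 - 1.1128*q + 2.78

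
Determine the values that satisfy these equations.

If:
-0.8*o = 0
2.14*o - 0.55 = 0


Then:
No Solution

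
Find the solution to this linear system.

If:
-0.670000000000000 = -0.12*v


Then:
v = 5.58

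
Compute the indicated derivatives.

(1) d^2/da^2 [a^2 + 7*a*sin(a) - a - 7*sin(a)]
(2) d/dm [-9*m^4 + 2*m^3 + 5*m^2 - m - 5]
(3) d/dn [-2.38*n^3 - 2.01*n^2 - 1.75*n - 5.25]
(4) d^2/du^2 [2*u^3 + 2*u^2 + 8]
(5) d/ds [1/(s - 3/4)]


(1) = -7*a*sin(a) + 7*sin(a) + 14*cos(a) + 2
(2) = -36*m^3 + 6*m^2 + 10*m - 1
(3) = -7.14*n^2 - 4.02*n - 1.75
(4) = 12*u + 4
(5) = -16/(4*s - 3)^2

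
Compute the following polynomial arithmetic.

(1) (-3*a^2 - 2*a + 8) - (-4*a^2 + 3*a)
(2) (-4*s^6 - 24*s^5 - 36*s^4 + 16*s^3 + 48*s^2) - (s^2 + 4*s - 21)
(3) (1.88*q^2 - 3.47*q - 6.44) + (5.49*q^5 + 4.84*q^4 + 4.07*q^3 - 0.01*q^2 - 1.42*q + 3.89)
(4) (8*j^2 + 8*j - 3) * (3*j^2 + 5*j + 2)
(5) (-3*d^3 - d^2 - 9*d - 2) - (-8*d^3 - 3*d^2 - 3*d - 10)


(1) = a^2 - 5*a + 8
(2) = -4*s^6 - 24*s^5 - 36*s^4 + 16*s^3 + 47*s^2 - 4*s + 21
(3) = 5.49*q^5 + 4.84*q^4 + 4.07*q^3 + 1.87*q^2 - 4.89*q - 2.55
(4) = 24*j^4 + 64*j^3 + 47*j^2 + j - 6
(5) = 5*d^3 + 2*d^2 - 6*d + 8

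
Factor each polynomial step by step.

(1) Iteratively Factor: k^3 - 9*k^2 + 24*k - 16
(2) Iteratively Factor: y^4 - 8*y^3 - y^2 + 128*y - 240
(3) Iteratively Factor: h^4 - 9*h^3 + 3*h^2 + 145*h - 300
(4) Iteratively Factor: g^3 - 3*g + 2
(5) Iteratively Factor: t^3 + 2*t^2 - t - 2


(1) = (k - 1)*(k^2 - 8*k + 16) = (k - 4)*(k - 1)*(k - 4)
(2) = (y - 3)*(y^3 - 5*y^2 - 16*y + 80) = (y - 5)*(y - 3)*(y^2 - 16) = (y - 5)*(y - 3)*(y + 4)*(y - 4)
(3) = (h - 3)*(h^3 - 6*h^2 - 15*h + 100) = (h - 5)*(h - 3)*(h^2 - h - 20) = (h - 5)*(h - 3)*(h + 4)*(h - 5)
(4) = (g - 1)*(g^2 + g - 2) = (g - 1)*(g + 2)*(g - 1)
(5) = (t + 1)*(t^2 + t - 2) = (t - 1)*(t + 1)*(t + 2)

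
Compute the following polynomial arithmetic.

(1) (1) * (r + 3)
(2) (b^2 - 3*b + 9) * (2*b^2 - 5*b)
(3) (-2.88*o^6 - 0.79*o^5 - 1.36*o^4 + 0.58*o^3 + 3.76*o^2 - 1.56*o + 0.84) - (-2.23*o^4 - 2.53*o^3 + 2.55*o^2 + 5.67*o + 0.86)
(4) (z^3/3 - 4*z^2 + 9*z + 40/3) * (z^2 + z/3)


(1) = r + 3
(2) = 2*b^4 - 11*b^3 + 33*b^2 - 45*b
(3) = -2.88*o^6 - 0.79*o^5 + 0.87*o^4 + 3.11*o^3 + 1.21*o^2 - 7.23*o - 0.02
(4) = z^5/3 - 35*z^4/9 + 23*z^3/3 + 49*z^2/3 + 40*z/9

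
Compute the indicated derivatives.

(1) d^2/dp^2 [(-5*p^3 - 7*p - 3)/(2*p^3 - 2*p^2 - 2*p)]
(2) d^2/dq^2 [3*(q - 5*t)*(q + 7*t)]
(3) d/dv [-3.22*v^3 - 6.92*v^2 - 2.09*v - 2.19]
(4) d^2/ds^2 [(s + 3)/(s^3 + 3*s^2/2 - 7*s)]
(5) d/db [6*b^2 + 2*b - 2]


(1) = (-5*p^6 - 36*p^5 + 3*p^4 + 5*p^3 - 9*p - 3)/(p^3*(p^6 - 3*p^5 + 5*p^3 - 3*p - 1))
(2) = 6
(3) = -9.66*v^2 - 13.84*v - 2.09
(4) = 4*(12*s^5 + 90*s^4 + 181*s^3 - 171*s^2 - 378*s + 588)/(s^3*(8*s^6 + 36*s^5 - 114*s^4 - 477*s^3 + 798*s^2 + 1764*s - 2744))
(5) = 12*b + 2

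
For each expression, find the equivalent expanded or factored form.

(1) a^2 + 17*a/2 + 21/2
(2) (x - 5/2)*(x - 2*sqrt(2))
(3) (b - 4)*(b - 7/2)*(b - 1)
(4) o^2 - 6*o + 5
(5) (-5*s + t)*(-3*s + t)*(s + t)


(1) = (a + 3/2)*(a + 7)
(2) = x^2 - 2*sqrt(2)*x - 5*x/2 + 5*sqrt(2)
(3) = b^3 - 17*b^2/2 + 43*b/2 - 14
(4) = (o - 5)*(o - 1)
(5) = 15*s^3 + 7*s^2*t - 7*s*t^2 + t^3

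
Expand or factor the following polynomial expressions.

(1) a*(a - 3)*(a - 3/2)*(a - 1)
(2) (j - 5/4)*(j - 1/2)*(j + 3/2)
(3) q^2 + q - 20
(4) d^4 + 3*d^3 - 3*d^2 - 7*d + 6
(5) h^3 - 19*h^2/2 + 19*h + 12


(1) = a^4 - 11*a^3/2 + 9*a^2 - 9*a/2
(2) = j^3 - j^2/4 - 2*j + 15/16
(3) = (q - 4)*(q + 5)
(4) = (d - 1)^2*(d + 2)*(d + 3)
(5) = (h - 6)*(h - 4)*(h + 1/2)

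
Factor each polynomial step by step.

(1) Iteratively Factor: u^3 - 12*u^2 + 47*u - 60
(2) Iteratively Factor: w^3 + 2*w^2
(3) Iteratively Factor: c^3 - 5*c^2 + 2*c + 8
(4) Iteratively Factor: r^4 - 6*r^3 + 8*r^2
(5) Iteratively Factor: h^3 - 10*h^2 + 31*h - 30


(1) = (u - 3)*(u^2 - 9*u + 20) = (u - 4)*(u - 3)*(u - 5)
(2) = (w)*(w^2 + 2*w) = w*(w + 2)*(w)
(3) = (c - 4)*(c^2 - c - 2) = (c - 4)*(c + 1)*(c - 2)
(4) = (r - 2)*(r^3 - 4*r^2) = (r - 4)*(r - 2)*(r^2) = r*(r - 4)*(r - 2)*(r)
(5) = (h - 2)*(h^2 - 8*h + 15) = (h - 3)*(h - 2)*(h - 5)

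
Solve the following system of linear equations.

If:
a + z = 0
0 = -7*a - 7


Then:
a = -1
z = 1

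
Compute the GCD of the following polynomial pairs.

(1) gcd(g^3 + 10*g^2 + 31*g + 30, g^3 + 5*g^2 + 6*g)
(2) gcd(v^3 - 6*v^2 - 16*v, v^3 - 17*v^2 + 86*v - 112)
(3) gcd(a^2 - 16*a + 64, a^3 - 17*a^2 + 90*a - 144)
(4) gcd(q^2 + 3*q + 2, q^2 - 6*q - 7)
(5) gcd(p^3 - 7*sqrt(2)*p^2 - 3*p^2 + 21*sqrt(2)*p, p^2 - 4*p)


(1) = g^2 + 5*g + 6
(2) = gcd(v*(v - 8)*(v + 2), (v - 8)*(v - 7)*(v - 2)) = v - 8
(3) = a - 8
(4) = gcd((q + 1)*(q + 2), (q - 7)*(q + 1)) = q + 1
(5) = gcd(p*(p - 3)*(p - 7*sqrt(2)), p*(p - 4)) = p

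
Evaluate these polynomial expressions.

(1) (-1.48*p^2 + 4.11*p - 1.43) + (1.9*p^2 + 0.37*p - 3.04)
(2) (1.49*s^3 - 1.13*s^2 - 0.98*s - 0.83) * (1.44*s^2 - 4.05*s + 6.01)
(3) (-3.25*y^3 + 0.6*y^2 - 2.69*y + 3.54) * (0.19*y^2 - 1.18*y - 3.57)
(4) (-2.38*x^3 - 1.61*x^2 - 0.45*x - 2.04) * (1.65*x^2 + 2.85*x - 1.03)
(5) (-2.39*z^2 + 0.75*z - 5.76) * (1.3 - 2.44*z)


(1) = 0.42*p^2 + 4.48*p - 4.47
(2) = 2.1456*s^5 - 7.6617*s^4 + 12.1202*s^3 - 4.0175*s^2 - 2.5283*s - 4.9883
(3) = -0.6175*y^5 + 3.949*y^4 + 10.3834*y^3 + 1.7048*y^2 + 5.4261*y - 12.6378
(4) = -3.927*x^5 - 9.4395*x^4 - 2.8796*x^3 - 2.9902*x^2 - 5.3505*x + 2.1012
(5) = 5.8316*z^3 - 4.937*z^2 + 15.0294*z - 7.488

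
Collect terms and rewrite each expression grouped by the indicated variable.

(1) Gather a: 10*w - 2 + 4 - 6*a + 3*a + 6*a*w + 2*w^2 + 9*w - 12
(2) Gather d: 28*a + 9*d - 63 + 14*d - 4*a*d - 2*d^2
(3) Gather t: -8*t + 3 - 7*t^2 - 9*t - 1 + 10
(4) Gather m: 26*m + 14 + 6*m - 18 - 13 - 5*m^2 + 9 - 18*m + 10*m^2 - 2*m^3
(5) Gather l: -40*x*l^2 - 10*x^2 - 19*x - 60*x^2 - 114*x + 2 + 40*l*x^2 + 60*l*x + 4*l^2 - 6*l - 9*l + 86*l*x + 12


(1) = a*(6*w - 3) + 2*w^2 + 19*w - 10
(2) = 28*a - 2*d^2 + d*(23 - 4*a) - 63
(3) = -7*t^2 - 17*t + 12
(4) = -2*m^3 + 5*m^2 + 14*m - 8
(5) = l^2*(4 - 40*x) + l*(40*x^2 + 146*x - 15) - 70*x^2 - 133*x + 14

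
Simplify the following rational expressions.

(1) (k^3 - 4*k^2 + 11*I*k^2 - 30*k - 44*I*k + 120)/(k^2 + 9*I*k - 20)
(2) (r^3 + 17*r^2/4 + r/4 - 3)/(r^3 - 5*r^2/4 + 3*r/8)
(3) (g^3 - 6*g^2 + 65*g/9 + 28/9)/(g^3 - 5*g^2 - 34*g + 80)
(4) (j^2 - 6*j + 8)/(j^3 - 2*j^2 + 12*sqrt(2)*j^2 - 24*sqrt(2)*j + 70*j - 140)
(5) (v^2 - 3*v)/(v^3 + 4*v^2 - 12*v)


(1) = (k^2 + k*(-4 + 6*I) - 24*I)/(k + 4*I)
(2) = (2*r^2 + 10*r + 8)/(2*r^2 - r)
(3) = (9*g^3 - 54*g^2 + 65*g + 28)/(9*g^3 - 45*g^2 - 306*g + 720)
(4) = (j - 4)/(j^2 + 12*sqrt(2)*j + 70)
(5) = (v - 3)/(v^2 + 4*v - 12)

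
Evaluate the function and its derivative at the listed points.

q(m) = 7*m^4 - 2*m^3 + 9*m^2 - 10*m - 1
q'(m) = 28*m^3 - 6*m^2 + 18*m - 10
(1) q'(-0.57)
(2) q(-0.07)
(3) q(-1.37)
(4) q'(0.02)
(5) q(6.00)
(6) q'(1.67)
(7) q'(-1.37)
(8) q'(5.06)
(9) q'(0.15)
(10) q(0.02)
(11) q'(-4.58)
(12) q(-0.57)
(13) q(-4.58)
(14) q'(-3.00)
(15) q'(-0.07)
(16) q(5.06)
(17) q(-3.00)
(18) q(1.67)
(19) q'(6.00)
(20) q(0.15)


(1) = -27.39
(2) = -0.26
(3) = 59.39
(4) = -9.64
(5) = 8903.00
(6) = 133.74
(7) = -117.92
(8) = 3554.98
(9) = -7.34
(10) = -1.20
(11) = -2908.31
(12) = 8.73
(13) = 3505.80
(14) = -874.00
(15) = -11.30
(16) = 4508.53
(17) = 731.00
(18) = 52.53
(19) = 5930.00
(20) = -2.30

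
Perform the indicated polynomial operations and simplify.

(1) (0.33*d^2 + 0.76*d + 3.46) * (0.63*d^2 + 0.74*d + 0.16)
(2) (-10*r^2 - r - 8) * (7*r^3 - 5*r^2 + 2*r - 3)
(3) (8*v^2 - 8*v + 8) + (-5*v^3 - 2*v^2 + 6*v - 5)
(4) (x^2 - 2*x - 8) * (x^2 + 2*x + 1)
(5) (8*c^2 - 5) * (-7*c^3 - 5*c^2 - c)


(1) = 0.2079*d^4 + 0.723*d^3 + 2.795*d^2 + 2.682*d + 0.5536
(2) = -70*r^5 + 43*r^4 - 71*r^3 + 68*r^2 - 13*r + 24
(3) = -5*v^3 + 6*v^2 - 2*v + 3
(4) = x^4 - 11*x^2 - 18*x - 8
(5) = -56*c^5 - 40*c^4 + 27*c^3 + 25*c^2 + 5*c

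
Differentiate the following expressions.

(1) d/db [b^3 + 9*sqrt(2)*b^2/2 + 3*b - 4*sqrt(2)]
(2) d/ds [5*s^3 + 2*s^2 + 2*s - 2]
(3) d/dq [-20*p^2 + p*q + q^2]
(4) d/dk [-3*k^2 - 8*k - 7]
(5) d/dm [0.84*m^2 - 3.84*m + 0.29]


(1) = 3*b^2 + 9*sqrt(2)*b + 3
(2) = 15*s^2 + 4*s + 2
(3) = p + 2*q
(4) = -6*k - 8
(5) = 1.68*m - 3.84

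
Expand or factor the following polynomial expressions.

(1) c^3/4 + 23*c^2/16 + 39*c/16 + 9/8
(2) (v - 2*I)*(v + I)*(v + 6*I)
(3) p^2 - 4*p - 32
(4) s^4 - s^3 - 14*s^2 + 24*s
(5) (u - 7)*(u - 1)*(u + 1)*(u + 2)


(1) = (c/4 + 1/2)*(c + 3/4)*(c + 3)
(2) = v^3 + 5*I*v^2 + 8*v + 12*I
(3) = (p - 8)*(p + 4)
(4) = s*(s - 3)*(s - 2)*(s + 4)
(5) = u^4 - 5*u^3 - 15*u^2 + 5*u + 14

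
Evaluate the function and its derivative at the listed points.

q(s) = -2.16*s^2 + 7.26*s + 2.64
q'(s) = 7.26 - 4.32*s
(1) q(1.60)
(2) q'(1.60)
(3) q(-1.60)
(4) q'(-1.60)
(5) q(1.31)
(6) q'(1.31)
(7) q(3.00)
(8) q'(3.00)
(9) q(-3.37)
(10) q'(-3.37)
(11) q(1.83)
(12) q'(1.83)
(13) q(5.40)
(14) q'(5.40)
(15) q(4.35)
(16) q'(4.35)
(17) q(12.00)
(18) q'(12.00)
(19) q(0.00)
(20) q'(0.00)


(1) = 8.73
(2) = 0.35
(3) = -14.51
(4) = 14.17
(5) = 8.44
(6) = 1.60
(7) = 4.98
(8) = -5.70
(9) = -46.36
(10) = 21.82
(11) = 8.69
(12) = -0.65
(13) = -21.14
(14) = -16.07
(15) = -6.65
(16) = -11.53
(17) = -221.28
(18) = -44.58
(19) = 2.64
(20) = 7.26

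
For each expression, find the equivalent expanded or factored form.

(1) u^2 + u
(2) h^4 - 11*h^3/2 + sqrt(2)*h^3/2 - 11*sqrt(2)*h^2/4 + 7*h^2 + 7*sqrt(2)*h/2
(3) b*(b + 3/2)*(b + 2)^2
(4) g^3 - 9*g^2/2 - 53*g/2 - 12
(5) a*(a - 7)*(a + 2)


(1) = u*(u + 1)
(2) = h*(h - 7/2)*(h - 2)*(h + sqrt(2)/2)
(3) = b^4 + 11*b^3/2 + 10*b^2 + 6*b
(4) = (g - 8)*(g + 1/2)*(g + 3)
(5) = a^3 - 5*a^2 - 14*a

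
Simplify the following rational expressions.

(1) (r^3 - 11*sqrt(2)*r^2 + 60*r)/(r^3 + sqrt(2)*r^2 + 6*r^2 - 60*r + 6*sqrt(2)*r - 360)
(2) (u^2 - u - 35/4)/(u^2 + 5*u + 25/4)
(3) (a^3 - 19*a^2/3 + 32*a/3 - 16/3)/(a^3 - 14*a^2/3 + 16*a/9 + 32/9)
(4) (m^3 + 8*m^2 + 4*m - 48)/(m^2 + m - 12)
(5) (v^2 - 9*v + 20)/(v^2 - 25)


(1) = (r^2 - 6*sqrt(2)*r)/(r^2 + r*(6 + 6*sqrt(2)) + 36*sqrt(2))
(2) = (2*u - 7)/(2*u + 5)
(3) = (3*a - 3)/(3*a + 2)
(4) = (m^2 + 4*m - 12)/(m - 3)
(5) = (v - 4)/(v + 5)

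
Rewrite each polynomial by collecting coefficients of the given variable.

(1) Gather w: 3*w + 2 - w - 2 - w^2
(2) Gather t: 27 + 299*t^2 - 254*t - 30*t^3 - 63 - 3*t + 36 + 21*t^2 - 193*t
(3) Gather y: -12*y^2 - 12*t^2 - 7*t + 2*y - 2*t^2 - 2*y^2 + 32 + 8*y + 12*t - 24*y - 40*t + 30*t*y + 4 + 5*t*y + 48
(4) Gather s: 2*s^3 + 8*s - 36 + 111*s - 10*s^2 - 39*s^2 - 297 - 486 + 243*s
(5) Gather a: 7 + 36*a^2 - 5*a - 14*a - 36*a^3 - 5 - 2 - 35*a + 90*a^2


(1) = -w^2 + 2*w
(2) = -30*t^3 + 320*t^2 - 450*t
(3) = -14*t^2 - 35*t - 14*y^2 + y*(35*t - 14) + 84
(4) = 2*s^3 - 49*s^2 + 362*s - 819
(5) = -36*a^3 + 126*a^2 - 54*a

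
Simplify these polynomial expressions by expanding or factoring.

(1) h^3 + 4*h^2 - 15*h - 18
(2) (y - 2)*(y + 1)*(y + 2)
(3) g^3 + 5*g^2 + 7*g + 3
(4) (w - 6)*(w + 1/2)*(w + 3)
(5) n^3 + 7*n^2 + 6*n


(1) = (h - 3)*(h + 1)*(h + 6)
(2) = y^3 + y^2 - 4*y - 4
(3) = (g + 1)^2*(g + 3)
(4) = w^3 - 5*w^2/2 - 39*w/2 - 9
(5) = n*(n + 1)*(n + 6)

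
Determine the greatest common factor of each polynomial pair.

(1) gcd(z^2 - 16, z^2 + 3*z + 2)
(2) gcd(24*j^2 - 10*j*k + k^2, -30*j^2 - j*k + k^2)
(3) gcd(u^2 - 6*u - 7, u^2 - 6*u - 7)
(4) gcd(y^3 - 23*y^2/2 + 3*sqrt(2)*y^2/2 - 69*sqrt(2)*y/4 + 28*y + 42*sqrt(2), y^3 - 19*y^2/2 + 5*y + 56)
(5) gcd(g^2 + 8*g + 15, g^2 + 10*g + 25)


(1) = gcd((z - 4)*(z + 4), (z + 1)*(z + 2)) = 1
(2) = gcd((-6*j + k)*(-4*j + k), (-6*j + k)*(5*j + k)) = 6*j - k
(3) = u^2 - 6*u - 7
(4) = y^2 - 23*y/2 + 28
(5) = gcd((g + 3)*(g + 5), (g + 5)^2) = g + 5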